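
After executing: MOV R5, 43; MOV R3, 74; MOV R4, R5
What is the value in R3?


Register state trace:
  MOV R5, 43  → R5 = 43
  MOV R3, 74  → R3 = 74
  MOV R4, R5  → R4 = 43
Final: R3 = 74

74


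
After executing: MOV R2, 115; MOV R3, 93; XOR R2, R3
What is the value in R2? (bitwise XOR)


Register state trace:
  MOV R2, 115  → R2 = 115 (0b01110011)
  MOV R3, 93  → R3 = 93 (0b01011101)
  XOR R2, R3  → R2 = 115 XOR 93 = 46 (0b00101110)
Final: R2 = 46

46


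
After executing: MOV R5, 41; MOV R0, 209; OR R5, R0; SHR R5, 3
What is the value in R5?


Register state trace:
  MOV R5, 41  → R5 = 41 (0b00101001)
  MOV R0, 209  → R0 = 209 (0b11010001)
  OR R5, R0  → R5 = 41 OR 209 = 249 (0b11111001)
  SHR R5, 3  → R5 = 249 >> 3 = 31
Final: R5 = 31

31


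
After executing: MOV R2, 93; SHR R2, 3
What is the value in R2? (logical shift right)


Register state trace:
  MOV R2, 93  → R2 = 93
  SHR R2, 3  → R2 = 93 >> 3 = 93 // 2^3 = 11
Final: R2 = 11

11


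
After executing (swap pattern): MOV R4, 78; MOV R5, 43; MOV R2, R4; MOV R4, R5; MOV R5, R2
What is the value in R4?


Register state trace (swap pattern):
  MOV R4, 78  → R4 = 78
  MOV R5, 43  → R5 = 43
  MOV R2, R4  → R2 = 78  (save R4)
  MOV R4, R5  → R4 = 43  (R4 gets R5's value)
  MOV R5, R2  → R5 = 78  (R5 gets saved value)
Final: R4 = 43

43


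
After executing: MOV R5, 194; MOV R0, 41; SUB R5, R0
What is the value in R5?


Register state trace:
  MOV R5, 194  → R5 = 194
  MOV R0, 41  → R0 = 41
  SUB R5, R0  → R5 = 194 - 41 = 153
Final: R5 = 153

153


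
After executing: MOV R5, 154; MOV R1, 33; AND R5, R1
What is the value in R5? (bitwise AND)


Register state trace:
  MOV R5, 154  → R5 = 154 (0b10011010)
  MOV R1, 33  → R1 = 33 (0b00100001)
  AND R5, R1  → R5 = 154 AND 33 = 0 (0b00000000)
Final: R5 = 0

0


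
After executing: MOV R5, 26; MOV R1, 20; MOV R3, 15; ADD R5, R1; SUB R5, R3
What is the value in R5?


Register state trace:
  MOV R5, 26  → R5 = 26
  MOV R1, 20  → R1 = 20
  MOV R3, 15  → R3 = 15
  ADD R5, R1  → R5 = 26 + 20 = 46
  SUB R5, R3  → R5 = 46 - 15 = 31
Final: R5 = 31

31


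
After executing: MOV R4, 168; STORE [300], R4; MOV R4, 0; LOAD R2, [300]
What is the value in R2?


Register and memory trace:
  MOV R4, 168  → R4 = 168
  STORE [300], R4  → mem[300] = 168
  MOV R4, 0  → R4 = 0
  LOAD R2, [300]  → R2 = mem[300] = 168
Final: R2 = 168

168


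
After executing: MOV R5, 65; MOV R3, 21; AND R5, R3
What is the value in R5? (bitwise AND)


Register state trace:
  MOV R5, 65  → R5 = 65 (0b01000001)
  MOV R3, 21  → R3 = 21 (0b00010101)
  AND R5, R3  → R5 = 65 AND 21 = 1 (0b00000001)
Final: R5 = 1

1


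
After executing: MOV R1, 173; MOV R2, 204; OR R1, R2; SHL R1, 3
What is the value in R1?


Register state trace:
  MOV R1, 173  → R1 = 173 (0b10101101)
  MOV R2, 204  → R2 = 204 (0b11001100)
  OR R1, R2  → R1 = 173 OR 204 = 237 (0b11101101)
  SHL R1, 3  → R1 = 237 << 3 = 1896
Final: R1 = 1896

1896


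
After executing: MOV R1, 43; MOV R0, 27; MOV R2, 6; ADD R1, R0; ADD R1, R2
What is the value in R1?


Register state trace:
  MOV R1, 43  → R1 = 43
  MOV R0, 27  → R0 = 27
  MOV R2, 6  → R2 = 6
  ADD R1, R0  → R1 = 43 + 27 = 70
  ADD R1, R2  → R1 = 70 + 6 = 76
Final: R1 = 76

76


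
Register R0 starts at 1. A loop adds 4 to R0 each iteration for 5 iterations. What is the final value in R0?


Starting value: R0 = 1
  Iter 1: R0 = 1 + 4 = 5
  Iter 2: R0 = 5 + 4 = 9
  Iter 3: R0 = 9 + 4 = 13
  Iter 4: R0 = 13 + 4 = 17
  Iter 5: R0 = 17 + 4 = 21
Final: R0 = 21

21


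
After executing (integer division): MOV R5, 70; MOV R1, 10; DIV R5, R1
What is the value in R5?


Register state trace:
  MOV R5, 70  → R5 = 70
  MOV R1, 10  → R1 = 10
  DIV R5, R1  → R5 = 70 // 10 = 7
Final: R5 = 7

7


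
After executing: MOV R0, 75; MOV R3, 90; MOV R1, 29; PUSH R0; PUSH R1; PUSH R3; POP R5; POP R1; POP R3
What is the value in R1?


Stack trace (top is rightmost):
  MOV R0, 75  → R0 = 75
  MOV R3, 90  → R3 = 90
  MOV R1, 29  → R1 = 29
  PUSH R0  → stack: [75]
  PUSH R1  → stack: [75, 29]
  PUSH R3  → stack: [75, 29, 90]
  POP R5  → R5 = 90, stack: [75, 29]
  POP R1  → R1 = 29, stack: [75]
  POP R3  → R3 = 75, stack: []
Final: R1 = 29

29


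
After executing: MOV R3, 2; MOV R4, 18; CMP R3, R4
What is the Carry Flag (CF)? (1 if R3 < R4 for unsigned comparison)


Register state trace:
  MOV R3, 2  → R3 = 2
  MOV R4, 18  → R4 = 18
  CMP R3, R4  → unsigned 2 - 18: borrow occurs
  2 < 18, so CF = 1
CF = 1

1


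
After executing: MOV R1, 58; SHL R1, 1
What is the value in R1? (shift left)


Register state trace:
  MOV R1, 58  → R1 = 58
  SHL R1, 1  → R1 = 58 << 1 = 58 * 2^1 = 116
Final: R1 = 116

116


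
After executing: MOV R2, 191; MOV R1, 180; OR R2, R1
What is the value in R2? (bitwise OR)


Register state trace:
  MOV R2, 191  → R2 = 191 (0b10111111)
  MOV R1, 180  → R1 = 180 (0b10110100)
  OR R2, R1   → R2 = 191 OR 180 = 191 (0b10111111)
Final: R2 = 191

191


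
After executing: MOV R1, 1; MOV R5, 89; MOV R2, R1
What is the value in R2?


Register state trace:
  MOV R1, 1  → R1 = 1
  MOV R5, 89  → R5 = 89
  MOV R2, R1  → R2 = 1
Final: R2 = 1

1


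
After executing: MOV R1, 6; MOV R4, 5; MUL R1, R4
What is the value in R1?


Register state trace:
  MOV R1, 6  → R1 = 6
  MOV R4, 5  → R4 = 5
  MUL R1, R4  → R1 = 6 * 5 = 30
Final: R1 = 30

30


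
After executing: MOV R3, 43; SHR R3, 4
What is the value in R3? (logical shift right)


Register state trace:
  MOV R3, 43  → R3 = 43
  SHR R3, 4  → R3 = 43 >> 4 = 43 // 2^4 = 2
Final: R3 = 2

2


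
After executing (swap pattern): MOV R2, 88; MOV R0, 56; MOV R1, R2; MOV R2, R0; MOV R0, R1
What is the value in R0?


Register state trace (swap pattern):
  MOV R2, 88  → R2 = 88
  MOV R0, 56  → R0 = 56
  MOV R1, R2  → R1 = 88  (save R2)
  MOV R2, R0  → R2 = 56  (R2 gets R0's value)
  MOV R0, R1  → R0 = 88  (R0 gets saved value)
Final: R0 = 88

88


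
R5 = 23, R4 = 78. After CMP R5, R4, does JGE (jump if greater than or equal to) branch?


Trace:
  R5 = 23, R4 = 78
  CMP R5, R4  → compares 23 vs 78
  JGE checks: is 23 greater than or equal to 78?
  23 < 78, so condition is false
Branch taken: No

No


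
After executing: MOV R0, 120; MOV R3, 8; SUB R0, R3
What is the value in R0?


Register state trace:
  MOV R0, 120  → R0 = 120
  MOV R3, 8  → R3 = 8
  SUB R0, R3  → R0 = 120 - 8 = 112
Final: R0 = 112

112


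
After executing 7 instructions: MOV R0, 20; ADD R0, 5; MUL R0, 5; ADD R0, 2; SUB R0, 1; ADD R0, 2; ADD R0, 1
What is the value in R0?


Register state trace:
  MOV R0, 20  → R0 = 20
  ADD R0, 5  → R0 = 20 + 5 = 25
  MUL R0, 5  → R0 = 25 * 5 = 125
  ADD R0, 2  → R0 = 125 + 2 = 127
  SUB R0, 1  → R0 = 127 - 1 = 126
  ADD R0, 2  → R0 = 126 + 2 = 128
  ADD R0, 1  → R0 = 128 + 1 = 129
Final: R0 = 129

129


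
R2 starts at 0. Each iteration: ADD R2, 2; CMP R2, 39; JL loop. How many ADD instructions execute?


Loop trace (R2 starts at 0, target 39, step 2):
  ADD #1: R2 = 0 + 2 = 2  → 2 < 39, loop
  ADD #2: R2 = 2 + 2 = 4  → 4 < 39, loop
  ADD #3: R2 = 4 + 2 = 6  → 6 < 39, loop
  ADD #4: R2 = 6 + 2 = 8  → 8 < 39, loop
  ADD #5: R2 = 8 + 2 = 10  → 10 < 39, loop
  ADD #6: R2 = 10 + 2 = 12  → 12 < 39, loop
  ADD #7: R2 = 12 + 2 = 14  → 14 < 39, loop
  ADD #8: R2 = 14 + 2 = 16  → 16 < 39, loop
  ADD #9: R2 = 16 + 2 = 18  → 18 < 39, loop
  ADD #10: R2 = 18 + 2 = 20  → 20 < 39, loop
  ADD #11: R2 = 20 + 2 = 22  → 22 < 39, loop
  ADD #12: R2 = 22 + 2 = 24  → 24 < 39, loop
  ADD #13: R2 = 24 + 2 = 26  → 26 < 39, loop
  ADD #14: R2 = 26 + 2 = 28  → 28 < 39, loop
  ADD #15: R2 = 28 + 2 = 30  → 30 < 39, loop
  ADD #16: R2 = 30 + 2 = 32  → 32 < 39, loop
  ADD #17: R2 = 32 + 2 = 34  → 34 < 39, loop
  ADD #18: R2 = 34 + 2 = 36  → 36 < 39, loop
  ADD #19: R2 = 36 + 2 = 38  → 38 < 39, loop
  ADD #20: R2 = 38 + 2 = 40  → 40 >= 39, exit
Total ADD instructions: 20

20


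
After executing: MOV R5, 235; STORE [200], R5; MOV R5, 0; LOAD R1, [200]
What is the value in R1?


Register and memory trace:
  MOV R5, 235  → R5 = 235
  STORE [200], R5  → mem[200] = 235
  MOV R5, 0  → R5 = 0
  LOAD R1, [200]  → R1 = mem[200] = 235
Final: R1 = 235

235


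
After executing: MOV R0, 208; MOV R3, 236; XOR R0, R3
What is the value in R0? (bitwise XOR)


Register state trace:
  MOV R0, 208  → R0 = 208 (0b11010000)
  MOV R3, 236  → R3 = 236 (0b11101100)
  XOR R0, R3  → R0 = 208 XOR 236 = 60 (0b00111100)
Final: R0 = 60

60


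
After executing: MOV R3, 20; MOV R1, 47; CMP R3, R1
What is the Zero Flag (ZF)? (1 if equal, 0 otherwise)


Register state trace:
  MOV R3, 20  → R3 = 20
  MOV R1, 47  → R1 = 47
  CMP R3, R1  → computes 20 - 47 = -27
  Result is nonzero, so values are not equal
ZF = 0

0


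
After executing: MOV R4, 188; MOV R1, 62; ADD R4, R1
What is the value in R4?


Register state trace:
  MOV R4, 188  → R4 = 188
  MOV R1, 62  → R1 = 62
  ADD R4, R1  → R4 = 188 + 62 = 250
Final: R4 = 250

250


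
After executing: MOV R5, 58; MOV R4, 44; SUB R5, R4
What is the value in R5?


Register state trace:
  MOV R5, 58  → R5 = 58
  MOV R4, 44  → R4 = 44
  SUB R5, R4  → R5 = 58 - 44 = 14
Final: R5 = 14

14


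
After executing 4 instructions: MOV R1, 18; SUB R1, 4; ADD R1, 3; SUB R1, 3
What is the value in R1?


Register state trace:
  MOV R1, 18  → R1 = 18
  SUB R1, 4  → R1 = 18 - 4 = 14
  ADD R1, 3  → R1 = 14 + 3 = 17
  SUB R1, 3  → R1 = 17 - 3 = 14
Final: R1 = 14

14


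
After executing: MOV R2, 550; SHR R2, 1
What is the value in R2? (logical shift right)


Register state trace:
  MOV R2, 550  → R2 = 550
  SHR R2, 1  → R2 = 550 >> 1 = 550 // 2^1 = 275
Final: R2 = 275

275


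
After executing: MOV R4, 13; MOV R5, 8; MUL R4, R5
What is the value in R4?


Register state trace:
  MOV R4, 13  → R4 = 13
  MOV R5, 8  → R5 = 8
  MUL R4, R5  → R4 = 13 * 8 = 104
Final: R4 = 104

104


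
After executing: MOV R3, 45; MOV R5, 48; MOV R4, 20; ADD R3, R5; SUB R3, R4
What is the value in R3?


Register state trace:
  MOV R3, 45  → R3 = 45
  MOV R5, 48  → R5 = 48
  MOV R4, 20  → R4 = 20
  ADD R3, R5  → R3 = 45 + 48 = 93
  SUB R3, R4  → R3 = 93 - 20 = 73
Final: R3 = 73

73


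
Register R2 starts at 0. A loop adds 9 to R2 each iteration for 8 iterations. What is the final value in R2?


Starting value: R2 = 0
  Iter 1: R2 = 0 + 9 = 9
  Iter 2: R2 = 9 + 9 = 18
  Iter 3: R2 = 18 + 9 = 27
  Iter 4: R2 = 27 + 9 = 36
  Iter 5: R2 = 36 + 9 = 45
  Iter 6: R2 = 45 + 9 = 54
  Iter 7: R2 = 54 + 9 = 63
  Iter 8: R2 = 63 + 9 = 72
Final: R2 = 72

72


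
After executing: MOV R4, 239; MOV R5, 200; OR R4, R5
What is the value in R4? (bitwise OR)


Register state trace:
  MOV R4, 239  → R4 = 239 (0b11101111)
  MOV R5, 200  → R5 = 200 (0b11001000)
  OR R4, R5   → R4 = 239 OR 200 = 239 (0b11101111)
Final: R4 = 239

239


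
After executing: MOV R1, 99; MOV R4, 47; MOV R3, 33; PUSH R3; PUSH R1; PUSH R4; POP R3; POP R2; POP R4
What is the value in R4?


Stack trace (top is rightmost):
  MOV R1, 99  → R1 = 99
  MOV R4, 47  → R4 = 47
  MOV R3, 33  → R3 = 33
  PUSH R3  → stack: [33]
  PUSH R1  → stack: [33, 99]
  PUSH R4  → stack: [33, 99, 47]
  POP R3  → R3 = 47, stack: [33, 99]
  POP R2  → R2 = 99, stack: [33]
  POP R4  → R4 = 33, stack: []
Final: R4 = 33

33


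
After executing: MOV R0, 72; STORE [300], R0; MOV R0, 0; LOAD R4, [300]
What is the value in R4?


Register and memory trace:
  MOV R0, 72  → R0 = 72
  STORE [300], R0  → mem[300] = 72
  MOV R0, 0  → R0 = 0
  LOAD R4, [300]  → R4 = mem[300] = 72
Final: R4 = 72

72


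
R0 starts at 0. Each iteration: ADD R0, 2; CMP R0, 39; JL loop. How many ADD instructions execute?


Loop trace (R0 starts at 0, target 39, step 2):
  ADD #1: R0 = 0 + 2 = 2  → 2 < 39, loop
  ADD #2: R0 = 2 + 2 = 4  → 4 < 39, loop
  ADD #3: R0 = 4 + 2 = 6  → 6 < 39, loop
  ADD #4: R0 = 6 + 2 = 8  → 8 < 39, loop
  ADD #5: R0 = 8 + 2 = 10  → 10 < 39, loop
  ADD #6: R0 = 10 + 2 = 12  → 12 < 39, loop
  ADD #7: R0 = 12 + 2 = 14  → 14 < 39, loop
  ADD #8: R0 = 14 + 2 = 16  → 16 < 39, loop
  ADD #9: R0 = 16 + 2 = 18  → 18 < 39, loop
  ADD #10: R0 = 18 + 2 = 20  → 20 < 39, loop
  ADD #11: R0 = 20 + 2 = 22  → 22 < 39, loop
  ADD #12: R0 = 22 + 2 = 24  → 24 < 39, loop
  ADD #13: R0 = 24 + 2 = 26  → 26 < 39, loop
  ADD #14: R0 = 26 + 2 = 28  → 28 < 39, loop
  ADD #15: R0 = 28 + 2 = 30  → 30 < 39, loop
  ADD #16: R0 = 30 + 2 = 32  → 32 < 39, loop
  ADD #17: R0 = 32 + 2 = 34  → 34 < 39, loop
  ADD #18: R0 = 34 + 2 = 36  → 36 < 39, loop
  ADD #19: R0 = 36 + 2 = 38  → 38 < 39, loop
  ADD #20: R0 = 38 + 2 = 40  → 40 >= 39, exit
Total ADD instructions: 20

20


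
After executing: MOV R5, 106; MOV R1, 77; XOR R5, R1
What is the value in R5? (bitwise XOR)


Register state trace:
  MOV R5, 106  → R5 = 106 (0b01101010)
  MOV R1, 77  → R1 = 77 (0b01001101)
  XOR R5, R1  → R5 = 106 XOR 77 = 39 (0b00100111)
Final: R5 = 39

39


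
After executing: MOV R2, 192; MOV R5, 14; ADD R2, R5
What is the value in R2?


Register state trace:
  MOV R2, 192  → R2 = 192
  MOV R5, 14  → R5 = 14
  ADD R2, R5  → R2 = 192 + 14 = 206
Final: R2 = 206

206


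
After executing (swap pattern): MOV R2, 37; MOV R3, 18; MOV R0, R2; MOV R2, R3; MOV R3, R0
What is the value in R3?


Register state trace (swap pattern):
  MOV R2, 37  → R2 = 37
  MOV R3, 18  → R3 = 18
  MOV R0, R2  → R0 = 37  (save R2)
  MOV R2, R3  → R2 = 18  (R2 gets R3's value)
  MOV R3, R0  → R3 = 37  (R3 gets saved value)
Final: R3 = 37

37


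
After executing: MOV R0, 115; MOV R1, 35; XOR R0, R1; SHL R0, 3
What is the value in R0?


Register state trace:
  MOV R0, 115  → R0 = 115 (0b01110011)
  MOV R1, 35  → R1 = 35 (0b00100011)
  XOR R0, R1  → R0 = 115 XOR 35 = 80 (0b01010000)
  SHL R0, 3  → R0 = 80 << 3 = 640
Final: R0 = 640

640


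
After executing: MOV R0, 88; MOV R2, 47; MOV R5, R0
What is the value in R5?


Register state trace:
  MOV R0, 88  → R0 = 88
  MOV R2, 47  → R2 = 47
  MOV R5, R0  → R5 = 88
Final: R5 = 88

88


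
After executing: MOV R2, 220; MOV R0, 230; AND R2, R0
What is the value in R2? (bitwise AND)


Register state trace:
  MOV R2, 220  → R2 = 220 (0b11011100)
  MOV R0, 230  → R0 = 230 (0b11100110)
  AND R2, R0  → R2 = 220 AND 230 = 196 (0b11000100)
Final: R2 = 196

196


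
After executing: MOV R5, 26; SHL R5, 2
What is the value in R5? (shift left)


Register state trace:
  MOV R5, 26  → R5 = 26
  SHL R5, 2  → R5 = 26 << 2 = 26 * 2^2 = 104
Final: R5 = 104

104


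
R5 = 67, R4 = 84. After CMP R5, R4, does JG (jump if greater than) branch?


Trace:
  R5 = 67, R4 = 84
  CMP R5, R4  → compares 67 vs 84
  JG checks: is 67 greater than 84?
  67 < 84, so condition is false
Branch taken: No

No


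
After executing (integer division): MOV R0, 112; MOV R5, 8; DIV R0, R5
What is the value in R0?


Register state trace:
  MOV R0, 112  → R0 = 112
  MOV R5, 8  → R5 = 8
  DIV R0, R5  → R0 = 112 // 8 = 14
Final: R0 = 14

14


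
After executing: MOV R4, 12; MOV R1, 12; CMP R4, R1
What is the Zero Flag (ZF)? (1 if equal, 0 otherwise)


Register state trace:
  MOV R4, 12  → R4 = 12
  MOV R1, 12  → R1 = 12
  CMP R4, R1  → computes 12 - 12 = 0
  Result is zero, so values are equal
ZF = 1

1


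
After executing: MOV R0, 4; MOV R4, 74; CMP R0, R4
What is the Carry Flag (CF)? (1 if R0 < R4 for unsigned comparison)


Register state trace:
  MOV R0, 4  → R0 = 4
  MOV R4, 74  → R4 = 74
  CMP R0, R4  → unsigned 4 - 74: borrow occurs
  4 < 74, so CF = 1
CF = 1

1


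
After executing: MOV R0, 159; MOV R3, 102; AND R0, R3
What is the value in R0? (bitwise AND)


Register state trace:
  MOV R0, 159  → R0 = 159 (0b10011111)
  MOV R3, 102  → R3 = 102 (0b01100110)
  AND R0, R3  → R0 = 159 AND 102 = 6 (0b00000110)
Final: R0 = 6

6


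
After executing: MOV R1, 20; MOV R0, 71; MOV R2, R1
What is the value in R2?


Register state trace:
  MOV R1, 20  → R1 = 20
  MOV R0, 71  → R0 = 71
  MOV R2, R1  → R2 = 20
Final: R2 = 20

20


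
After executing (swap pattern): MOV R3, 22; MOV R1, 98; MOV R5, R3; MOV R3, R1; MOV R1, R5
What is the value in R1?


Register state trace (swap pattern):
  MOV R3, 22  → R3 = 22
  MOV R1, 98  → R1 = 98
  MOV R5, R3  → R5 = 22  (save R3)
  MOV R3, R1  → R3 = 98  (R3 gets R1's value)
  MOV R1, R5  → R1 = 22  (R1 gets saved value)
Final: R1 = 22

22


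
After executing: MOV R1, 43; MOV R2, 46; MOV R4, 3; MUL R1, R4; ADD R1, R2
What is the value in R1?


Register state trace:
  MOV R1, 43  → R1 = 43
  MOV R2, 46  → R2 = 46
  MOV R4, 3  → R4 = 3
  MUL R1, R4  → R1 = 43 * 3 = 129
  ADD R1, R2  → R1 = 129 + 46 = 175
Final: R1 = 175

175


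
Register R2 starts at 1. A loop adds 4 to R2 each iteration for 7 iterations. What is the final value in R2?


Starting value: R2 = 1
  Iter 1: R2 = 1 + 4 = 5
  Iter 2: R2 = 5 + 4 = 9
  Iter 3: R2 = 9 + 4 = 13
  Iter 4: R2 = 13 + 4 = 17
  Iter 5: R2 = 17 + 4 = 21
  Iter 6: R2 = 21 + 4 = 25
  Iter 7: R2 = 25 + 4 = 29
Final: R2 = 29

29


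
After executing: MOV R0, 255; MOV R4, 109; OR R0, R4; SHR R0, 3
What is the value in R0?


Register state trace:
  MOV R0, 255  → R0 = 255 (0b11111111)
  MOV R4, 109  → R4 = 109 (0b01101101)
  OR R0, R4  → R0 = 255 OR 109 = 255 (0b11111111)
  SHR R0, 3  → R0 = 255 >> 3 = 31
Final: R0 = 31

31


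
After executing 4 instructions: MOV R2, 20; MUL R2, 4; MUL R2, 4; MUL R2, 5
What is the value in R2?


Register state trace:
  MOV R2, 20  → R2 = 20
  MUL R2, 4  → R2 = 20 * 4 = 80
  MUL R2, 4  → R2 = 80 * 4 = 320
  MUL R2, 5  → R2 = 320 * 5 = 1600
Final: R2 = 1600

1600


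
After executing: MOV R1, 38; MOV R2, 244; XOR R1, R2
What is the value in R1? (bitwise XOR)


Register state trace:
  MOV R1, 38  → R1 = 38 (0b00100110)
  MOV R2, 244  → R2 = 244 (0b11110100)
  XOR R1, R2  → R1 = 38 XOR 244 = 210 (0b11010010)
Final: R1 = 210

210


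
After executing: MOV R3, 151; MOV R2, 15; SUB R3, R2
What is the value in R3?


Register state trace:
  MOV R3, 151  → R3 = 151
  MOV R2, 15  → R2 = 15
  SUB R3, R2  → R3 = 151 - 15 = 136
Final: R3 = 136

136


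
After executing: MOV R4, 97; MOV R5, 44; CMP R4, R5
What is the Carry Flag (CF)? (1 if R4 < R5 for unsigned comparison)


Register state trace:
  MOV R4, 97  → R4 = 97
  MOV R5, 44  → R5 = 44
  CMP R4, R5  → unsigned 97 - 44: no borrow
  97 >= 44, so CF = 0
CF = 0

0


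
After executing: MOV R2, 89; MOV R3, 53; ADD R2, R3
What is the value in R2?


Register state trace:
  MOV R2, 89  → R2 = 89
  MOV R3, 53  → R3 = 53
  ADD R2, R3  → R2 = 89 + 53 = 142
Final: R2 = 142

142


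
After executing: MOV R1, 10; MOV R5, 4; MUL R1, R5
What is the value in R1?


Register state trace:
  MOV R1, 10  → R1 = 10
  MOV R5, 4  → R5 = 4
  MUL R1, R5  → R1 = 10 * 4 = 40
Final: R1 = 40

40


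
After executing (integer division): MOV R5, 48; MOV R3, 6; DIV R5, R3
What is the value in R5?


Register state trace:
  MOV R5, 48  → R5 = 48
  MOV R3, 6  → R3 = 6
  DIV R5, R3  → R5 = 48 // 6 = 8
Final: R5 = 8

8


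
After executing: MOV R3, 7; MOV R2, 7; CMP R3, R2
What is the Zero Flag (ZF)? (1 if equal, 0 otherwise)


Register state trace:
  MOV R3, 7  → R3 = 7
  MOV R2, 7  → R2 = 7
  CMP R3, R2  → computes 7 - 7 = 0
  Result is zero, so values are equal
ZF = 1

1


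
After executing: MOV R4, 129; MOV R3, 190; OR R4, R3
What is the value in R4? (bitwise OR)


Register state trace:
  MOV R4, 129  → R4 = 129 (0b10000001)
  MOV R3, 190  → R3 = 190 (0b10111110)
  OR R4, R3   → R4 = 129 OR 190 = 191 (0b10111111)
Final: R4 = 191

191


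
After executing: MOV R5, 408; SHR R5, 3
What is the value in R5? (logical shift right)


Register state trace:
  MOV R5, 408  → R5 = 408
  SHR R5, 3  → R5 = 408 >> 3 = 408 // 2^3 = 51
Final: R5 = 51

51


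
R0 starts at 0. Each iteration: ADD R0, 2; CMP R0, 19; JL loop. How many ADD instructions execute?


Loop trace (R0 starts at 0, target 19, step 2):
  ADD #1: R0 = 0 + 2 = 2  → 2 < 19, loop
  ADD #2: R0 = 2 + 2 = 4  → 4 < 19, loop
  ADD #3: R0 = 4 + 2 = 6  → 6 < 19, loop
  ADD #4: R0 = 6 + 2 = 8  → 8 < 19, loop
  ADD #5: R0 = 8 + 2 = 10  → 10 < 19, loop
  ADD #6: R0 = 10 + 2 = 12  → 12 < 19, loop
  ADD #7: R0 = 12 + 2 = 14  → 14 < 19, loop
  ADD #8: R0 = 14 + 2 = 16  → 16 < 19, loop
  ADD #9: R0 = 16 + 2 = 18  → 18 < 19, loop
  ADD #10: R0 = 18 + 2 = 20  → 20 >= 19, exit
Total ADD instructions: 10

10


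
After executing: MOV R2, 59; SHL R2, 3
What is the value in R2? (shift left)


Register state trace:
  MOV R2, 59  → R2 = 59
  SHL R2, 3  → R2 = 59 << 3 = 59 * 2^3 = 472
Final: R2 = 472

472


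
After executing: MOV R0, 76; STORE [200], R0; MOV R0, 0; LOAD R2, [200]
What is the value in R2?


Register and memory trace:
  MOV R0, 76  → R0 = 76
  STORE [200], R0  → mem[200] = 76
  MOV R0, 0  → R0 = 0
  LOAD R2, [200]  → R2 = mem[200] = 76
Final: R2 = 76

76


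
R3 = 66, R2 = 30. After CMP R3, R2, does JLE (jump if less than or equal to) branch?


Trace:
  R3 = 66, R2 = 30
  CMP R3, R2  → compares 66 vs 30
  JLE checks: is 66 less than or equal to 30?
  66 > 30, so condition is false
Branch taken: No

No


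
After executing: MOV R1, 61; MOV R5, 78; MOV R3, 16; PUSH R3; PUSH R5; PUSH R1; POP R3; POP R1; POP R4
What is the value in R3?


Stack trace (top is rightmost):
  MOV R1, 61  → R1 = 61
  MOV R5, 78  → R5 = 78
  MOV R3, 16  → R3 = 16
  PUSH R3  → stack: [16]
  PUSH R5  → stack: [16, 78]
  PUSH R1  → stack: [16, 78, 61]
  POP R3  → R3 = 61, stack: [16, 78]
  POP R1  → R1 = 78, stack: [16]
  POP R4  → R4 = 16, stack: []
Final: R3 = 61

61


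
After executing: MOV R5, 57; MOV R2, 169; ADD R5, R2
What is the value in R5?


Register state trace:
  MOV R5, 57  → R5 = 57
  MOV R2, 169  → R2 = 169
  ADD R5, R2  → R5 = 57 + 169 = 226
Final: R5 = 226

226


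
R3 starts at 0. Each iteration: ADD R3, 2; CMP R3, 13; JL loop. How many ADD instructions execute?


Loop trace (R3 starts at 0, target 13, step 2):
  ADD #1: R3 = 0 + 2 = 2  → 2 < 13, loop
  ADD #2: R3 = 2 + 2 = 4  → 4 < 13, loop
  ADD #3: R3 = 4 + 2 = 6  → 6 < 13, loop
  ADD #4: R3 = 6 + 2 = 8  → 8 < 13, loop
  ADD #5: R3 = 8 + 2 = 10  → 10 < 13, loop
  ADD #6: R3 = 10 + 2 = 12  → 12 < 13, loop
  ADD #7: R3 = 12 + 2 = 14  → 14 >= 13, exit
Total ADD instructions: 7

7


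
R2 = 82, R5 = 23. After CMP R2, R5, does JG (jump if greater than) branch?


Trace:
  R2 = 82, R5 = 23
  CMP R2, R5  → compares 82 vs 23
  JG checks: is 82 greater than 23?
  82 > 23, so condition is true
Branch taken: Yes

Yes


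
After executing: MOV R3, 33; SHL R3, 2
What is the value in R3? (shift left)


Register state trace:
  MOV R3, 33  → R3 = 33
  SHL R3, 2  → R3 = 33 << 2 = 33 * 2^2 = 132
Final: R3 = 132

132


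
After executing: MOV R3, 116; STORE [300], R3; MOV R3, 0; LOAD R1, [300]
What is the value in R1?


Register and memory trace:
  MOV R3, 116  → R3 = 116
  STORE [300], R3  → mem[300] = 116
  MOV R3, 0  → R3 = 0
  LOAD R1, [300]  → R1 = mem[300] = 116
Final: R1 = 116

116


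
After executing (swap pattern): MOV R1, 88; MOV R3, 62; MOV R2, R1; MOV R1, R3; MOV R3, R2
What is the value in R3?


Register state trace (swap pattern):
  MOV R1, 88  → R1 = 88
  MOV R3, 62  → R3 = 62
  MOV R2, R1  → R2 = 88  (save R1)
  MOV R1, R3  → R1 = 62  (R1 gets R3's value)
  MOV R3, R2  → R3 = 88  (R3 gets saved value)
Final: R3 = 88

88


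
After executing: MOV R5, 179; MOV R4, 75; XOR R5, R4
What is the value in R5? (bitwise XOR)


Register state trace:
  MOV R5, 179  → R5 = 179 (0b10110011)
  MOV R4, 75  → R4 = 75 (0b01001011)
  XOR R5, R4  → R5 = 179 XOR 75 = 248 (0b11111000)
Final: R5 = 248

248


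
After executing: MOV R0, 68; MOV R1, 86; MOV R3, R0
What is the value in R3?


Register state trace:
  MOV R0, 68  → R0 = 68
  MOV R1, 86  → R1 = 86
  MOV R3, R0  → R3 = 68
Final: R3 = 68

68


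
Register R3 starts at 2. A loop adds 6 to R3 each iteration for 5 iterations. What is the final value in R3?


Starting value: R3 = 2
  Iter 1: R3 = 2 + 6 = 8
  Iter 2: R3 = 8 + 6 = 14
  Iter 3: R3 = 14 + 6 = 20
  Iter 4: R3 = 20 + 6 = 26
  Iter 5: R3 = 26 + 6 = 32
Final: R3 = 32

32


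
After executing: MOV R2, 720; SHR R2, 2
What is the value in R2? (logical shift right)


Register state trace:
  MOV R2, 720  → R2 = 720
  SHR R2, 2  → R2 = 720 >> 2 = 720 // 2^2 = 180
Final: R2 = 180

180


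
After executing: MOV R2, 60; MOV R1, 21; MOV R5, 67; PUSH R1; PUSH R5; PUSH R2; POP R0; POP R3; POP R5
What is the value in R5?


Stack trace (top is rightmost):
  MOV R2, 60  → R2 = 60
  MOV R1, 21  → R1 = 21
  MOV R5, 67  → R5 = 67
  PUSH R1  → stack: [21]
  PUSH R5  → stack: [21, 67]
  PUSH R2  → stack: [21, 67, 60]
  POP R0  → R0 = 60, stack: [21, 67]
  POP R3  → R3 = 67, stack: [21]
  POP R5  → R5 = 21, stack: []
Final: R5 = 21

21


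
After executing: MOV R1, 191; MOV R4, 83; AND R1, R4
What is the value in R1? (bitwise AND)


Register state trace:
  MOV R1, 191  → R1 = 191 (0b10111111)
  MOV R4, 83  → R4 = 83 (0b01010011)
  AND R1, R4  → R1 = 191 AND 83 = 19 (0b00010011)
Final: R1 = 19

19


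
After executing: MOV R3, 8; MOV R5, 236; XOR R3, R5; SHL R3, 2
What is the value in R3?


Register state trace:
  MOV R3, 8  → R3 = 8 (0b00001000)
  MOV R5, 236  → R5 = 236 (0b11101100)
  XOR R3, R5  → R3 = 8 XOR 236 = 228 (0b11100100)
  SHL R3, 2  → R3 = 228 << 2 = 912
Final: R3 = 912

912


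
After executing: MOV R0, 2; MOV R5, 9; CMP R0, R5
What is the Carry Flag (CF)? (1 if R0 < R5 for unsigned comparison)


Register state trace:
  MOV R0, 2  → R0 = 2
  MOV R5, 9  → R5 = 9
  CMP R0, R5  → unsigned 2 - 9: borrow occurs
  2 < 9, so CF = 1
CF = 1

1


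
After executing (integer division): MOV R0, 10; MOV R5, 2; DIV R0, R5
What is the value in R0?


Register state trace:
  MOV R0, 10  → R0 = 10
  MOV R5, 2  → R5 = 2
  DIV R0, R5  → R0 = 10 // 2 = 5
Final: R0 = 5

5


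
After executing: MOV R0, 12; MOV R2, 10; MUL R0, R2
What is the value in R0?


Register state trace:
  MOV R0, 12  → R0 = 12
  MOV R2, 10  → R2 = 10
  MUL R0, R2  → R0 = 12 * 10 = 120
Final: R0 = 120

120


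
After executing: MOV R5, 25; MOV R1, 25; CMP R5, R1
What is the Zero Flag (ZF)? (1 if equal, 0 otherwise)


Register state trace:
  MOV R5, 25  → R5 = 25
  MOV R1, 25  → R1 = 25
  CMP R5, R1  → computes 25 - 25 = 0
  Result is zero, so values are equal
ZF = 1

1


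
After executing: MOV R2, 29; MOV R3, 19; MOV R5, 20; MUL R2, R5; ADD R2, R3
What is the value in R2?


Register state trace:
  MOV R2, 29  → R2 = 29
  MOV R3, 19  → R3 = 19
  MOV R5, 20  → R5 = 20
  MUL R2, R5  → R2 = 29 * 20 = 580
  ADD R2, R3  → R2 = 580 + 19 = 599
Final: R2 = 599

599


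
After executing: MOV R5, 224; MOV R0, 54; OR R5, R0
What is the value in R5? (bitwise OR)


Register state trace:
  MOV R5, 224  → R5 = 224 (0b11100000)
  MOV R0, 54  → R0 = 54 (0b00110110)
  OR R5, R0   → R5 = 224 OR 54 = 246 (0b11110110)
Final: R5 = 246

246


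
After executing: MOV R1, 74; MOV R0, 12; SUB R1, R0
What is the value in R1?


Register state trace:
  MOV R1, 74  → R1 = 74
  MOV R0, 12  → R0 = 12
  SUB R1, R0  → R1 = 74 - 12 = 62
Final: R1 = 62

62


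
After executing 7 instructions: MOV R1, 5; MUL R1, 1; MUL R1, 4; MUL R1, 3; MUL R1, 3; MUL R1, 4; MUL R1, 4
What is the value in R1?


Register state trace:
  MOV R1, 5  → R1 = 5
  MUL R1, 1  → R1 = 5 * 1 = 5
  MUL R1, 4  → R1 = 5 * 4 = 20
  MUL R1, 3  → R1 = 20 * 3 = 60
  MUL R1, 3  → R1 = 60 * 3 = 180
  MUL R1, 4  → R1 = 180 * 4 = 720
  MUL R1, 4  → R1 = 720 * 4 = 2880
Final: R1 = 2880

2880


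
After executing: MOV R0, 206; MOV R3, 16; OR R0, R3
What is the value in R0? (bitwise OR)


Register state trace:
  MOV R0, 206  → R0 = 206 (0b11001110)
  MOV R3, 16  → R3 = 16 (0b00010000)
  OR R0, R3   → R0 = 206 OR 16 = 222 (0b11011110)
Final: R0 = 222

222


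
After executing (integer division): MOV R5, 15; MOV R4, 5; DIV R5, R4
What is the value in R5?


Register state trace:
  MOV R5, 15  → R5 = 15
  MOV R4, 5  → R4 = 5
  DIV R5, R4  → R5 = 15 // 5 = 3
Final: R5 = 3

3


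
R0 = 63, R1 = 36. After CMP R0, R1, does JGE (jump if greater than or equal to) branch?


Trace:
  R0 = 63, R1 = 36
  CMP R0, R1  → compares 63 vs 36
  JGE checks: is 63 greater than or equal to 36?
  63 > 36, so condition is true
Branch taken: Yes

Yes


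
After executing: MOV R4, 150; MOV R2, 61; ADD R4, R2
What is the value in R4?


Register state trace:
  MOV R4, 150  → R4 = 150
  MOV R2, 61  → R2 = 61
  ADD R4, R2  → R4 = 150 + 61 = 211
Final: R4 = 211

211


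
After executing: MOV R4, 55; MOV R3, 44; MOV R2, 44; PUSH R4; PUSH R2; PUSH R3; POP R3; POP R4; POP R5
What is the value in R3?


Stack trace (top is rightmost):
  MOV R4, 55  → R4 = 55
  MOV R3, 44  → R3 = 44
  MOV R2, 44  → R2 = 44
  PUSH R4  → stack: [55]
  PUSH R2  → stack: [55, 44]
  PUSH R3  → stack: [55, 44, 44]
  POP R3  → R3 = 44, stack: [55, 44]
  POP R4  → R4 = 44, stack: [55]
  POP R5  → R5 = 55, stack: []
Final: R3 = 44

44


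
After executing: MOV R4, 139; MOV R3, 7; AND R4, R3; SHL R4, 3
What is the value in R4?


Register state trace:
  MOV R4, 139  → R4 = 139 (0b10001011)
  MOV R3, 7  → R3 = 7 (0b00000111)
  AND R4, R3  → R4 = 139 AND 7 = 3 (0b00000011)
  SHL R4, 3  → R4 = 3 << 3 = 24
Final: R4 = 24

24


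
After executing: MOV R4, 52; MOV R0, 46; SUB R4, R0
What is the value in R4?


Register state trace:
  MOV R4, 52  → R4 = 52
  MOV R0, 46  → R0 = 46
  SUB R4, R0  → R4 = 52 - 46 = 6
Final: R4 = 6

6


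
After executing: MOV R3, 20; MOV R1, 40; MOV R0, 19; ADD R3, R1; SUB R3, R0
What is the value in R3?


Register state trace:
  MOV R3, 20  → R3 = 20
  MOV R1, 40  → R1 = 40
  MOV R0, 19  → R0 = 19
  ADD R3, R1  → R3 = 20 + 40 = 60
  SUB R3, R0  → R3 = 60 - 19 = 41
Final: R3 = 41

41


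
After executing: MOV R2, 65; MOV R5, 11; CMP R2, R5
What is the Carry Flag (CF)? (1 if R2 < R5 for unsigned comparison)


Register state trace:
  MOV R2, 65  → R2 = 65
  MOV R5, 11  → R5 = 11
  CMP R2, R5  → unsigned 65 - 11: no borrow
  65 >= 11, so CF = 0
CF = 0

0


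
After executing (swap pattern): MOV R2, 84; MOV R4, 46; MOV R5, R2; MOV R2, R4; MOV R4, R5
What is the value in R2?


Register state trace (swap pattern):
  MOV R2, 84  → R2 = 84
  MOV R4, 46  → R4 = 46
  MOV R5, R2  → R5 = 84  (save R2)
  MOV R2, R4  → R2 = 46  (R2 gets R4's value)
  MOV R4, R5  → R4 = 84  (R4 gets saved value)
Final: R2 = 46

46


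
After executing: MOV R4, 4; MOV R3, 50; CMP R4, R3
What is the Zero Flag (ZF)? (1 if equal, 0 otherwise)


Register state trace:
  MOV R4, 4  → R4 = 4
  MOV R3, 50  → R3 = 50
  CMP R4, R3  → computes 4 - 50 = -46
  Result is nonzero, so values are not equal
ZF = 0

0


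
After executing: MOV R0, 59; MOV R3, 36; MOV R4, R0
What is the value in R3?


Register state trace:
  MOV R0, 59  → R0 = 59
  MOV R3, 36  → R3 = 36
  MOV R4, R0  → R4 = 59
Final: R3 = 36

36


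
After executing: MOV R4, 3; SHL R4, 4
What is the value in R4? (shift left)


Register state trace:
  MOV R4, 3  → R4 = 3
  SHL R4, 4  → R4 = 3 << 4 = 3 * 2^4 = 48
Final: R4 = 48

48


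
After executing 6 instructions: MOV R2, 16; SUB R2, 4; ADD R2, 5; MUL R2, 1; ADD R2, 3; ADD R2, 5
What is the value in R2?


Register state trace:
  MOV R2, 16  → R2 = 16
  SUB R2, 4  → R2 = 16 - 4 = 12
  ADD R2, 5  → R2 = 12 + 5 = 17
  MUL R2, 1  → R2 = 17 * 1 = 17
  ADD R2, 3  → R2 = 17 + 3 = 20
  ADD R2, 5  → R2 = 20 + 5 = 25
Final: R2 = 25

25


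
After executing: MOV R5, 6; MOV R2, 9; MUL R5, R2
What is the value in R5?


Register state trace:
  MOV R5, 6  → R5 = 6
  MOV R2, 9  → R2 = 9
  MUL R5, R2  → R5 = 6 * 9 = 54
Final: R5 = 54

54


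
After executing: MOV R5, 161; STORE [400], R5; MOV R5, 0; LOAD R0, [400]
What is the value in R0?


Register and memory trace:
  MOV R5, 161  → R5 = 161
  STORE [400], R5  → mem[400] = 161
  MOV R5, 0  → R5 = 0
  LOAD R0, [400]  → R0 = mem[400] = 161
Final: R0 = 161

161


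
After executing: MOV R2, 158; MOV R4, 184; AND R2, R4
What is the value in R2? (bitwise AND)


Register state trace:
  MOV R2, 158  → R2 = 158 (0b10011110)
  MOV R4, 184  → R4 = 184 (0b10111000)
  AND R2, R4  → R2 = 158 AND 184 = 152 (0b10011000)
Final: R2 = 152

152


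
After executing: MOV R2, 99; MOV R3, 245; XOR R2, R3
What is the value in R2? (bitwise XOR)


Register state trace:
  MOV R2, 99  → R2 = 99 (0b01100011)
  MOV R3, 245  → R3 = 245 (0b11110101)
  XOR R2, R3  → R2 = 99 XOR 245 = 150 (0b10010110)
Final: R2 = 150

150


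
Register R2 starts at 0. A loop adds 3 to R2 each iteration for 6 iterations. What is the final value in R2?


Starting value: R2 = 0
  Iter 1: R2 = 0 + 3 = 3
  Iter 2: R2 = 3 + 3 = 6
  Iter 3: R2 = 6 + 3 = 9
  Iter 4: R2 = 9 + 3 = 12
  Iter 5: R2 = 12 + 3 = 15
  Iter 6: R2 = 15 + 3 = 18
Final: R2 = 18

18


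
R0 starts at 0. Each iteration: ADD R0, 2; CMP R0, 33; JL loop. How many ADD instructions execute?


Loop trace (R0 starts at 0, target 33, step 2):
  ADD #1: R0 = 0 + 2 = 2  → 2 < 33, loop
  ADD #2: R0 = 2 + 2 = 4  → 4 < 33, loop
  ADD #3: R0 = 4 + 2 = 6  → 6 < 33, loop
  ADD #4: R0 = 6 + 2 = 8  → 8 < 33, loop
  ADD #5: R0 = 8 + 2 = 10  → 10 < 33, loop
  ADD #6: R0 = 10 + 2 = 12  → 12 < 33, loop
  ADD #7: R0 = 12 + 2 = 14  → 14 < 33, loop
  ADD #8: R0 = 14 + 2 = 16  → 16 < 33, loop
  ADD #9: R0 = 16 + 2 = 18  → 18 < 33, loop
  ADD #10: R0 = 18 + 2 = 20  → 20 < 33, loop
  ADD #11: R0 = 20 + 2 = 22  → 22 < 33, loop
  ADD #12: R0 = 22 + 2 = 24  → 24 < 33, loop
  ADD #13: R0 = 24 + 2 = 26  → 26 < 33, loop
  ADD #14: R0 = 26 + 2 = 28  → 28 < 33, loop
  ADD #15: R0 = 28 + 2 = 30  → 30 < 33, loop
  ADD #16: R0 = 30 + 2 = 32  → 32 < 33, loop
  ADD #17: R0 = 32 + 2 = 34  → 34 >= 33, exit
Total ADD instructions: 17

17


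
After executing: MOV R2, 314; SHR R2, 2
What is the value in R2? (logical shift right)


Register state trace:
  MOV R2, 314  → R2 = 314
  SHR R2, 2  → R2 = 314 >> 2 = 314 // 2^2 = 78
Final: R2 = 78

78


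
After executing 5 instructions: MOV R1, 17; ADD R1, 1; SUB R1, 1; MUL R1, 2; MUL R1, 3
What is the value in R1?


Register state trace:
  MOV R1, 17  → R1 = 17
  ADD R1, 1  → R1 = 17 + 1 = 18
  SUB R1, 1  → R1 = 18 - 1 = 17
  MUL R1, 2  → R1 = 17 * 2 = 34
  MUL R1, 3  → R1 = 34 * 3 = 102
Final: R1 = 102

102


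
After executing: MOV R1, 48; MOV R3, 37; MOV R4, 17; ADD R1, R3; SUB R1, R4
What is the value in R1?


Register state trace:
  MOV R1, 48  → R1 = 48
  MOV R3, 37  → R3 = 37
  MOV R4, 17  → R4 = 17
  ADD R1, R3  → R1 = 48 + 37 = 85
  SUB R1, R4  → R1 = 85 - 17 = 68
Final: R1 = 68

68


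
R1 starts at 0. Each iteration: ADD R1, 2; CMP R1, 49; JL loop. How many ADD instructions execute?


Loop trace (R1 starts at 0, target 49, step 2):
  ADD #1: R1 = 0 + 2 = 2  → 2 < 49, loop
  ADD #2: R1 = 2 + 2 = 4  → 4 < 49, loop
  ADD #3: R1 = 4 + 2 = 6  → 6 < 49, loop
  ADD #4: R1 = 6 + 2 = 8  → 8 < 49, loop
  ADD #5: R1 = 8 + 2 = 10  → 10 < 49, loop
  ADD #6: R1 = 10 + 2 = 12  → 12 < 49, loop
  ADD #7: R1 = 12 + 2 = 14  → 14 < 49, loop
  ADD #8: R1 = 14 + 2 = 16  → 16 < 49, loop
  ADD #9: R1 = 16 + 2 = 18  → 18 < 49, loop
  ADD #10: R1 = 18 + 2 = 20  → 20 < 49, loop
  ADD #11: R1 = 20 + 2 = 22  → 22 < 49, loop
  ADD #12: R1 = 22 + 2 = 24  → 24 < 49, loop
  ADD #13: R1 = 24 + 2 = 26  → 26 < 49, loop
  ADD #14: R1 = 26 + 2 = 28  → 28 < 49, loop
  ADD #15: R1 = 28 + 2 = 30  → 30 < 49, loop
  ADD #16: R1 = 30 + 2 = 32  → 32 < 49, loop
  ADD #17: R1 = 32 + 2 = 34  → 34 < 49, loop
  ADD #18: R1 = 34 + 2 = 36  → 36 < 49, loop
  ADD #19: R1 = 36 + 2 = 38  → 38 < 49, loop
  ADD #20: R1 = 38 + 2 = 40  → 40 < 49, loop
  ADD #21: R1 = 40 + 2 = 42  → 42 < 49, loop
  ADD #22: R1 = 42 + 2 = 44  → 44 < 49, loop
  ADD #23: R1 = 44 + 2 = 46  → 46 < 49, loop
  ADD #24: R1 = 46 + 2 = 48  → 48 < 49, loop
  ADD #25: R1 = 48 + 2 = 50  → 50 >= 49, exit
Total ADD instructions: 25

25


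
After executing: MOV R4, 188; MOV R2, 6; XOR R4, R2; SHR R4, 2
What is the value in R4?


Register state trace:
  MOV R4, 188  → R4 = 188 (0b10111100)
  MOV R2, 6  → R2 = 6 (0b00000110)
  XOR R4, R2  → R4 = 188 XOR 6 = 186 (0b10111010)
  SHR R4, 2  → R4 = 186 >> 2 = 46
Final: R4 = 46

46


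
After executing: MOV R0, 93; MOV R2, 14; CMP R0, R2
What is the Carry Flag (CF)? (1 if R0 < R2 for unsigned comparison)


Register state trace:
  MOV R0, 93  → R0 = 93
  MOV R2, 14  → R2 = 14
  CMP R0, R2  → unsigned 93 - 14: no borrow
  93 >= 14, so CF = 0
CF = 0

0


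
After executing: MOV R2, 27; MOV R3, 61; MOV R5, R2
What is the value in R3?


Register state trace:
  MOV R2, 27  → R2 = 27
  MOV R3, 61  → R3 = 61
  MOV R5, R2  → R5 = 27
Final: R3 = 61

61


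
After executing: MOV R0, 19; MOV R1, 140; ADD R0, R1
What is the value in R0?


Register state trace:
  MOV R0, 19  → R0 = 19
  MOV R1, 140  → R1 = 140
  ADD R0, R1  → R0 = 19 + 140 = 159
Final: R0 = 159

159


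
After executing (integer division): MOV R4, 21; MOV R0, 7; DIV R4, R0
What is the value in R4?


Register state trace:
  MOV R4, 21  → R4 = 21
  MOV R0, 7  → R0 = 7
  DIV R4, R0  → R4 = 21 // 7 = 3
Final: R4 = 3

3


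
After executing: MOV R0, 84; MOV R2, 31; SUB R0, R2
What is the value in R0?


Register state trace:
  MOV R0, 84  → R0 = 84
  MOV R2, 31  → R2 = 31
  SUB R0, R2  → R0 = 84 - 31 = 53
Final: R0 = 53

53


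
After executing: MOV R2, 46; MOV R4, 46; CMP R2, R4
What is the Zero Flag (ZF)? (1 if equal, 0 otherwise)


Register state trace:
  MOV R2, 46  → R2 = 46
  MOV R4, 46  → R4 = 46
  CMP R2, R4  → computes 46 - 46 = 0
  Result is zero, so values are equal
ZF = 1

1


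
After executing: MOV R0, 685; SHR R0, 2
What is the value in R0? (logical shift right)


Register state trace:
  MOV R0, 685  → R0 = 685
  SHR R0, 2  → R0 = 685 >> 2 = 685 // 2^2 = 171
Final: R0 = 171

171


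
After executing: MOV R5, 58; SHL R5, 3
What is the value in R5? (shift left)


Register state trace:
  MOV R5, 58  → R5 = 58
  SHL R5, 3  → R5 = 58 << 3 = 58 * 2^3 = 464
Final: R5 = 464

464


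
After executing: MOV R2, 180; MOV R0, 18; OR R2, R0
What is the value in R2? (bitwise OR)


Register state trace:
  MOV R2, 180  → R2 = 180 (0b10110100)
  MOV R0, 18  → R0 = 18 (0b00010010)
  OR R2, R0   → R2 = 180 OR 18 = 182 (0b10110110)
Final: R2 = 182

182


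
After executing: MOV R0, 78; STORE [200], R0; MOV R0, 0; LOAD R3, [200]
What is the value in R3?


Register and memory trace:
  MOV R0, 78  → R0 = 78
  STORE [200], R0  → mem[200] = 78
  MOV R0, 0  → R0 = 0
  LOAD R3, [200]  → R3 = mem[200] = 78
Final: R3 = 78

78


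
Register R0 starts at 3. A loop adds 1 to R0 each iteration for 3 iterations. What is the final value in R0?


Starting value: R0 = 3
  Iter 1: R0 = 3 + 1 = 4
  Iter 2: R0 = 4 + 1 = 5
  Iter 3: R0 = 5 + 1 = 6
Final: R0 = 6

6


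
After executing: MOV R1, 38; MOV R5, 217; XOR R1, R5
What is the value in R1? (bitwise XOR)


Register state trace:
  MOV R1, 38  → R1 = 38 (0b00100110)
  MOV R5, 217  → R5 = 217 (0b11011001)
  XOR R1, R5  → R1 = 38 XOR 217 = 255 (0b11111111)
Final: R1 = 255

255
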